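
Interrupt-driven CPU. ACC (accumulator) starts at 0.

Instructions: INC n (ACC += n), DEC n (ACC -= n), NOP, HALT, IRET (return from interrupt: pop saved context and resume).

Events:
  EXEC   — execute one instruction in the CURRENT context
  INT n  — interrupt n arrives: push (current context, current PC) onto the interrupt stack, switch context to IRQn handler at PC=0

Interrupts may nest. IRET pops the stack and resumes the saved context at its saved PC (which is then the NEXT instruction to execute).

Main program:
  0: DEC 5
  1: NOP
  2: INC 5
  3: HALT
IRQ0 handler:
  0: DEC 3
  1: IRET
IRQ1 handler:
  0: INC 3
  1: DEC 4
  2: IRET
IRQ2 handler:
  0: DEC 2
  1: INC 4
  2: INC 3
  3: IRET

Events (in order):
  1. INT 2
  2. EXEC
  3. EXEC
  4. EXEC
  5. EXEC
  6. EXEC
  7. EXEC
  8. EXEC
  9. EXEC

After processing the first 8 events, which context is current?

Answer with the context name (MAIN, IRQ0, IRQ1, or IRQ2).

Answer: MAIN

Derivation:
Event 1 (INT 2): INT 2 arrives: push (MAIN, PC=0), enter IRQ2 at PC=0 (depth now 1)
Event 2 (EXEC): [IRQ2] PC=0: DEC 2 -> ACC=-2
Event 3 (EXEC): [IRQ2] PC=1: INC 4 -> ACC=2
Event 4 (EXEC): [IRQ2] PC=2: INC 3 -> ACC=5
Event 5 (EXEC): [IRQ2] PC=3: IRET -> resume MAIN at PC=0 (depth now 0)
Event 6 (EXEC): [MAIN] PC=0: DEC 5 -> ACC=0
Event 7 (EXEC): [MAIN] PC=1: NOP
Event 8 (EXEC): [MAIN] PC=2: INC 5 -> ACC=5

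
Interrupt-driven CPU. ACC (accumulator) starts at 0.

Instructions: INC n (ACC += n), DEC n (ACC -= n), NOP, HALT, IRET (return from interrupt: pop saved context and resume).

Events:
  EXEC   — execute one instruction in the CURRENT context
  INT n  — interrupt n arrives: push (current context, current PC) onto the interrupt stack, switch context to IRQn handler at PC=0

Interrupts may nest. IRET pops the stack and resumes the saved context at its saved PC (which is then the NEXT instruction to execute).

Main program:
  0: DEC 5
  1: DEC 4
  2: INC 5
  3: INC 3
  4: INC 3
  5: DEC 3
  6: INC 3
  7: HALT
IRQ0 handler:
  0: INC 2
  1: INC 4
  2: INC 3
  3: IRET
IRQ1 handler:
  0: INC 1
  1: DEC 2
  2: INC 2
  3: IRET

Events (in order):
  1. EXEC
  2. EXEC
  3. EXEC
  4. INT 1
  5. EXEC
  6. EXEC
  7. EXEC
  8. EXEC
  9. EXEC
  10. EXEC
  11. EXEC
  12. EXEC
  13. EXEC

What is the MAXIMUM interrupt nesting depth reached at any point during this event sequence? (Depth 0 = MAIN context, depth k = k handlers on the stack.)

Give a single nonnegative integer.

Answer: 1

Derivation:
Event 1 (EXEC): [MAIN] PC=0: DEC 5 -> ACC=-5 [depth=0]
Event 2 (EXEC): [MAIN] PC=1: DEC 4 -> ACC=-9 [depth=0]
Event 3 (EXEC): [MAIN] PC=2: INC 5 -> ACC=-4 [depth=0]
Event 4 (INT 1): INT 1 arrives: push (MAIN, PC=3), enter IRQ1 at PC=0 (depth now 1) [depth=1]
Event 5 (EXEC): [IRQ1] PC=0: INC 1 -> ACC=-3 [depth=1]
Event 6 (EXEC): [IRQ1] PC=1: DEC 2 -> ACC=-5 [depth=1]
Event 7 (EXEC): [IRQ1] PC=2: INC 2 -> ACC=-3 [depth=1]
Event 8 (EXEC): [IRQ1] PC=3: IRET -> resume MAIN at PC=3 (depth now 0) [depth=0]
Event 9 (EXEC): [MAIN] PC=3: INC 3 -> ACC=0 [depth=0]
Event 10 (EXEC): [MAIN] PC=4: INC 3 -> ACC=3 [depth=0]
Event 11 (EXEC): [MAIN] PC=5: DEC 3 -> ACC=0 [depth=0]
Event 12 (EXEC): [MAIN] PC=6: INC 3 -> ACC=3 [depth=0]
Event 13 (EXEC): [MAIN] PC=7: HALT [depth=0]
Max depth observed: 1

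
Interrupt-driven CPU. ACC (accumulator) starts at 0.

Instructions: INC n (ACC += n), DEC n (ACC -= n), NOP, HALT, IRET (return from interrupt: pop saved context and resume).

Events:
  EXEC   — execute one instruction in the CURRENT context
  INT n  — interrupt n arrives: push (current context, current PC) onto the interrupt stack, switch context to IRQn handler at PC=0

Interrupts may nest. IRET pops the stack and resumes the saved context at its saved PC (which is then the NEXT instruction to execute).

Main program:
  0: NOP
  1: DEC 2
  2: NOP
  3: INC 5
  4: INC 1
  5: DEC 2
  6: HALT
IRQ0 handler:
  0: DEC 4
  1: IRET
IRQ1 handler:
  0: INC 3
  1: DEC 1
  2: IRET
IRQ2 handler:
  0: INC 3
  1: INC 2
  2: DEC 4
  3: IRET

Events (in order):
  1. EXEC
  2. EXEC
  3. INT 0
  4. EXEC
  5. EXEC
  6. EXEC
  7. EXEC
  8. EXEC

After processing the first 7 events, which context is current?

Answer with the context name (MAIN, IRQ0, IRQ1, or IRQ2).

Event 1 (EXEC): [MAIN] PC=0: NOP
Event 2 (EXEC): [MAIN] PC=1: DEC 2 -> ACC=-2
Event 3 (INT 0): INT 0 arrives: push (MAIN, PC=2), enter IRQ0 at PC=0 (depth now 1)
Event 4 (EXEC): [IRQ0] PC=0: DEC 4 -> ACC=-6
Event 5 (EXEC): [IRQ0] PC=1: IRET -> resume MAIN at PC=2 (depth now 0)
Event 6 (EXEC): [MAIN] PC=2: NOP
Event 7 (EXEC): [MAIN] PC=3: INC 5 -> ACC=-1

Answer: MAIN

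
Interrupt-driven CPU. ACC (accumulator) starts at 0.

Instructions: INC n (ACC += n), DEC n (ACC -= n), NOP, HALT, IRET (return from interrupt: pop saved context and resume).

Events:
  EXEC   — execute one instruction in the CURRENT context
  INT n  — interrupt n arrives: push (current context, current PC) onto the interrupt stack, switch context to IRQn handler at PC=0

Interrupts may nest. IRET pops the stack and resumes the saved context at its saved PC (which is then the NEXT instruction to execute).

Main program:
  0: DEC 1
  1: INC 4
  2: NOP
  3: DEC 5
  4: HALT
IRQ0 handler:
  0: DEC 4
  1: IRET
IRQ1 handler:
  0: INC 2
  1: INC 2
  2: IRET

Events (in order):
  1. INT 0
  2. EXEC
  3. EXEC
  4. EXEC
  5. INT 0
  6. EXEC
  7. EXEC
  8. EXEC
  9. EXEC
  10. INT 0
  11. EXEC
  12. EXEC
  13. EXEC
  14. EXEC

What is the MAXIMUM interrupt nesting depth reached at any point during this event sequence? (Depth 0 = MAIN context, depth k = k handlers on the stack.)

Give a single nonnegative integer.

Answer: 1

Derivation:
Event 1 (INT 0): INT 0 arrives: push (MAIN, PC=0), enter IRQ0 at PC=0 (depth now 1) [depth=1]
Event 2 (EXEC): [IRQ0] PC=0: DEC 4 -> ACC=-4 [depth=1]
Event 3 (EXEC): [IRQ0] PC=1: IRET -> resume MAIN at PC=0 (depth now 0) [depth=0]
Event 4 (EXEC): [MAIN] PC=0: DEC 1 -> ACC=-5 [depth=0]
Event 5 (INT 0): INT 0 arrives: push (MAIN, PC=1), enter IRQ0 at PC=0 (depth now 1) [depth=1]
Event 6 (EXEC): [IRQ0] PC=0: DEC 4 -> ACC=-9 [depth=1]
Event 7 (EXEC): [IRQ0] PC=1: IRET -> resume MAIN at PC=1 (depth now 0) [depth=0]
Event 8 (EXEC): [MAIN] PC=1: INC 4 -> ACC=-5 [depth=0]
Event 9 (EXEC): [MAIN] PC=2: NOP [depth=0]
Event 10 (INT 0): INT 0 arrives: push (MAIN, PC=3), enter IRQ0 at PC=0 (depth now 1) [depth=1]
Event 11 (EXEC): [IRQ0] PC=0: DEC 4 -> ACC=-9 [depth=1]
Event 12 (EXEC): [IRQ0] PC=1: IRET -> resume MAIN at PC=3 (depth now 0) [depth=0]
Event 13 (EXEC): [MAIN] PC=3: DEC 5 -> ACC=-14 [depth=0]
Event 14 (EXEC): [MAIN] PC=4: HALT [depth=0]
Max depth observed: 1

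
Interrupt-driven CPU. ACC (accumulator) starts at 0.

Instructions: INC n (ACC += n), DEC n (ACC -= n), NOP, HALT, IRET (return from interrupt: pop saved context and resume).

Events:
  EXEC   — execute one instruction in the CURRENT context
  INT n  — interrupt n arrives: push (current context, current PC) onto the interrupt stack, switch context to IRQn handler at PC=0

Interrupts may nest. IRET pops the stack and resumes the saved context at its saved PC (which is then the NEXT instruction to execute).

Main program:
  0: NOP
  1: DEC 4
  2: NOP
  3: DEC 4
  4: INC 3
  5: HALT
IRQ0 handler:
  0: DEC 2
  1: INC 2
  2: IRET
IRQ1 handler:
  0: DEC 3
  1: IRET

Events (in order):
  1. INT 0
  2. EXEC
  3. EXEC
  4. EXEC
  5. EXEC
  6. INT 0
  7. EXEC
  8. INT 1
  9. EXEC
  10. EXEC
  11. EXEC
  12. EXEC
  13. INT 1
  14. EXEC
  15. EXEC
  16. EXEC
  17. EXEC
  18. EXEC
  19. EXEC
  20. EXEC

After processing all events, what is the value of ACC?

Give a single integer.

Event 1 (INT 0): INT 0 arrives: push (MAIN, PC=0), enter IRQ0 at PC=0 (depth now 1)
Event 2 (EXEC): [IRQ0] PC=0: DEC 2 -> ACC=-2
Event 3 (EXEC): [IRQ0] PC=1: INC 2 -> ACC=0
Event 4 (EXEC): [IRQ0] PC=2: IRET -> resume MAIN at PC=0 (depth now 0)
Event 5 (EXEC): [MAIN] PC=0: NOP
Event 6 (INT 0): INT 0 arrives: push (MAIN, PC=1), enter IRQ0 at PC=0 (depth now 1)
Event 7 (EXEC): [IRQ0] PC=0: DEC 2 -> ACC=-2
Event 8 (INT 1): INT 1 arrives: push (IRQ0, PC=1), enter IRQ1 at PC=0 (depth now 2)
Event 9 (EXEC): [IRQ1] PC=0: DEC 3 -> ACC=-5
Event 10 (EXEC): [IRQ1] PC=1: IRET -> resume IRQ0 at PC=1 (depth now 1)
Event 11 (EXEC): [IRQ0] PC=1: INC 2 -> ACC=-3
Event 12 (EXEC): [IRQ0] PC=2: IRET -> resume MAIN at PC=1 (depth now 0)
Event 13 (INT 1): INT 1 arrives: push (MAIN, PC=1), enter IRQ1 at PC=0 (depth now 1)
Event 14 (EXEC): [IRQ1] PC=0: DEC 3 -> ACC=-6
Event 15 (EXEC): [IRQ1] PC=1: IRET -> resume MAIN at PC=1 (depth now 0)
Event 16 (EXEC): [MAIN] PC=1: DEC 4 -> ACC=-10
Event 17 (EXEC): [MAIN] PC=2: NOP
Event 18 (EXEC): [MAIN] PC=3: DEC 4 -> ACC=-14
Event 19 (EXEC): [MAIN] PC=4: INC 3 -> ACC=-11
Event 20 (EXEC): [MAIN] PC=5: HALT

Answer: -11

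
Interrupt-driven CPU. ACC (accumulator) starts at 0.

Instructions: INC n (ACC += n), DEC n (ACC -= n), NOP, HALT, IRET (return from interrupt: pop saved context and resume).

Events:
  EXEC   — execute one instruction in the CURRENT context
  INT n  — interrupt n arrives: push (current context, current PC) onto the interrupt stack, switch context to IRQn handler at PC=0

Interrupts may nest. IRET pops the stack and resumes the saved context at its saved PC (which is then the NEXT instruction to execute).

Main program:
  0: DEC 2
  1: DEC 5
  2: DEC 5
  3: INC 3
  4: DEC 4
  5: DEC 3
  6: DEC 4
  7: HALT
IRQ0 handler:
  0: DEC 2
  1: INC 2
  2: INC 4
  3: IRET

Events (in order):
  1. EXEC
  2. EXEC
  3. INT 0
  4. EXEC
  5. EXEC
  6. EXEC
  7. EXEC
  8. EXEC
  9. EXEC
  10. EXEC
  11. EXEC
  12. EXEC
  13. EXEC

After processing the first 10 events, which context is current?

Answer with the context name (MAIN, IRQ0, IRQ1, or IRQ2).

Event 1 (EXEC): [MAIN] PC=0: DEC 2 -> ACC=-2
Event 2 (EXEC): [MAIN] PC=1: DEC 5 -> ACC=-7
Event 3 (INT 0): INT 0 arrives: push (MAIN, PC=2), enter IRQ0 at PC=0 (depth now 1)
Event 4 (EXEC): [IRQ0] PC=0: DEC 2 -> ACC=-9
Event 5 (EXEC): [IRQ0] PC=1: INC 2 -> ACC=-7
Event 6 (EXEC): [IRQ0] PC=2: INC 4 -> ACC=-3
Event 7 (EXEC): [IRQ0] PC=3: IRET -> resume MAIN at PC=2 (depth now 0)
Event 8 (EXEC): [MAIN] PC=2: DEC 5 -> ACC=-8
Event 9 (EXEC): [MAIN] PC=3: INC 3 -> ACC=-5
Event 10 (EXEC): [MAIN] PC=4: DEC 4 -> ACC=-9

Answer: MAIN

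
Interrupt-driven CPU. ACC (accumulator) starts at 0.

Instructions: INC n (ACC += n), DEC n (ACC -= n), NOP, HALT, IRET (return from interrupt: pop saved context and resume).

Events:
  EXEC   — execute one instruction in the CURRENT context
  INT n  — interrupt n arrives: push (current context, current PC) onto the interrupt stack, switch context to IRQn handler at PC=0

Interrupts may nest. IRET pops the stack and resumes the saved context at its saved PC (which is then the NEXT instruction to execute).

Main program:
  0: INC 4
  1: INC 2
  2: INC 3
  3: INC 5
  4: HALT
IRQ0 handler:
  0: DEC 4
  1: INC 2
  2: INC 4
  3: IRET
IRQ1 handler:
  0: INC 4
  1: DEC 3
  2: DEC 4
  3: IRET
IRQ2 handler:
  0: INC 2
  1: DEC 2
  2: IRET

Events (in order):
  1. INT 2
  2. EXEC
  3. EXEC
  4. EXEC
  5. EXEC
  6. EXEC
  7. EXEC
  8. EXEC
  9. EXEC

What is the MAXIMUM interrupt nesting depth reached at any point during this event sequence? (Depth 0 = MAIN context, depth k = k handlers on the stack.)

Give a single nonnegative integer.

Event 1 (INT 2): INT 2 arrives: push (MAIN, PC=0), enter IRQ2 at PC=0 (depth now 1) [depth=1]
Event 2 (EXEC): [IRQ2] PC=0: INC 2 -> ACC=2 [depth=1]
Event 3 (EXEC): [IRQ2] PC=1: DEC 2 -> ACC=0 [depth=1]
Event 4 (EXEC): [IRQ2] PC=2: IRET -> resume MAIN at PC=0 (depth now 0) [depth=0]
Event 5 (EXEC): [MAIN] PC=0: INC 4 -> ACC=4 [depth=0]
Event 6 (EXEC): [MAIN] PC=1: INC 2 -> ACC=6 [depth=0]
Event 7 (EXEC): [MAIN] PC=2: INC 3 -> ACC=9 [depth=0]
Event 8 (EXEC): [MAIN] PC=3: INC 5 -> ACC=14 [depth=0]
Event 9 (EXEC): [MAIN] PC=4: HALT [depth=0]
Max depth observed: 1

Answer: 1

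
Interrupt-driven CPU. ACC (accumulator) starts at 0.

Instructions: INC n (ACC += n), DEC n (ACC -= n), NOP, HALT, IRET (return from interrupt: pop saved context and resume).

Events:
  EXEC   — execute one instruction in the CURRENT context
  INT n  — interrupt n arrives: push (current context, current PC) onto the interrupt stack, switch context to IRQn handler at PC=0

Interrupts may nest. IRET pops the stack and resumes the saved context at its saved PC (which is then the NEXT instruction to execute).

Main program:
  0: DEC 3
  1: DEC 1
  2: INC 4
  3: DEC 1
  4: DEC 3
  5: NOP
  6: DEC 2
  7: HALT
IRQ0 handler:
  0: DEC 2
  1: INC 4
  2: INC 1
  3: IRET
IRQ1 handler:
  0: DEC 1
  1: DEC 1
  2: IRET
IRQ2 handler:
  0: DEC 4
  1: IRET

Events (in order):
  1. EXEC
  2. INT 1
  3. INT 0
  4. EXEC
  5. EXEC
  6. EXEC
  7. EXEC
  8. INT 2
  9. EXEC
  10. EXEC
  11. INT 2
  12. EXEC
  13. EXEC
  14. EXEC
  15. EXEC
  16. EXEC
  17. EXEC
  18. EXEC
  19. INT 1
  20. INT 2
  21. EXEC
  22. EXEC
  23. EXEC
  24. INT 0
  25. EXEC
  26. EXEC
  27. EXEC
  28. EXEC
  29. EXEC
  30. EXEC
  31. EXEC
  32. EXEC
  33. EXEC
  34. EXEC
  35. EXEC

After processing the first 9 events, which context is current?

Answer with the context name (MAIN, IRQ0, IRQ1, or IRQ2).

Answer: IRQ2

Derivation:
Event 1 (EXEC): [MAIN] PC=0: DEC 3 -> ACC=-3
Event 2 (INT 1): INT 1 arrives: push (MAIN, PC=1), enter IRQ1 at PC=0 (depth now 1)
Event 3 (INT 0): INT 0 arrives: push (IRQ1, PC=0), enter IRQ0 at PC=0 (depth now 2)
Event 4 (EXEC): [IRQ0] PC=0: DEC 2 -> ACC=-5
Event 5 (EXEC): [IRQ0] PC=1: INC 4 -> ACC=-1
Event 6 (EXEC): [IRQ0] PC=2: INC 1 -> ACC=0
Event 7 (EXEC): [IRQ0] PC=3: IRET -> resume IRQ1 at PC=0 (depth now 1)
Event 8 (INT 2): INT 2 arrives: push (IRQ1, PC=0), enter IRQ2 at PC=0 (depth now 2)
Event 9 (EXEC): [IRQ2] PC=0: DEC 4 -> ACC=-4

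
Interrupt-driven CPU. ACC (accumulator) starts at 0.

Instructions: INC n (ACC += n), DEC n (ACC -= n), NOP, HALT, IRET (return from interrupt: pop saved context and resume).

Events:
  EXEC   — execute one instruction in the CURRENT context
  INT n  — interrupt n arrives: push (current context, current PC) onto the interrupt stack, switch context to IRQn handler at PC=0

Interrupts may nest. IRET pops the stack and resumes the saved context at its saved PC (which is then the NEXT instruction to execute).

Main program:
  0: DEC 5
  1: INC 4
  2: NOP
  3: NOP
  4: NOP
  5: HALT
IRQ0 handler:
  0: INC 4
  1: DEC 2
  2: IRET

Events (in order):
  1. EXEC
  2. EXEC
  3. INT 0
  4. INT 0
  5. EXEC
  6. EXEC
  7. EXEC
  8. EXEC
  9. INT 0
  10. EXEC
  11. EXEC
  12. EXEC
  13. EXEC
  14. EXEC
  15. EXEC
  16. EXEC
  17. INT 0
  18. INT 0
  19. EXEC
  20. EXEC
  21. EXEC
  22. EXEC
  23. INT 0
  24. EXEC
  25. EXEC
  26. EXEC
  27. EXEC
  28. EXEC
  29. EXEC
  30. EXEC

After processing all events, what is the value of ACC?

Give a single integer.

Event 1 (EXEC): [MAIN] PC=0: DEC 5 -> ACC=-5
Event 2 (EXEC): [MAIN] PC=1: INC 4 -> ACC=-1
Event 3 (INT 0): INT 0 arrives: push (MAIN, PC=2), enter IRQ0 at PC=0 (depth now 1)
Event 4 (INT 0): INT 0 arrives: push (IRQ0, PC=0), enter IRQ0 at PC=0 (depth now 2)
Event 5 (EXEC): [IRQ0] PC=0: INC 4 -> ACC=3
Event 6 (EXEC): [IRQ0] PC=1: DEC 2 -> ACC=1
Event 7 (EXEC): [IRQ0] PC=2: IRET -> resume IRQ0 at PC=0 (depth now 1)
Event 8 (EXEC): [IRQ0] PC=0: INC 4 -> ACC=5
Event 9 (INT 0): INT 0 arrives: push (IRQ0, PC=1), enter IRQ0 at PC=0 (depth now 2)
Event 10 (EXEC): [IRQ0] PC=0: INC 4 -> ACC=9
Event 11 (EXEC): [IRQ0] PC=1: DEC 2 -> ACC=7
Event 12 (EXEC): [IRQ0] PC=2: IRET -> resume IRQ0 at PC=1 (depth now 1)
Event 13 (EXEC): [IRQ0] PC=1: DEC 2 -> ACC=5
Event 14 (EXEC): [IRQ0] PC=2: IRET -> resume MAIN at PC=2 (depth now 0)
Event 15 (EXEC): [MAIN] PC=2: NOP
Event 16 (EXEC): [MAIN] PC=3: NOP
Event 17 (INT 0): INT 0 arrives: push (MAIN, PC=4), enter IRQ0 at PC=0 (depth now 1)
Event 18 (INT 0): INT 0 arrives: push (IRQ0, PC=0), enter IRQ0 at PC=0 (depth now 2)
Event 19 (EXEC): [IRQ0] PC=0: INC 4 -> ACC=9
Event 20 (EXEC): [IRQ0] PC=1: DEC 2 -> ACC=7
Event 21 (EXEC): [IRQ0] PC=2: IRET -> resume IRQ0 at PC=0 (depth now 1)
Event 22 (EXEC): [IRQ0] PC=0: INC 4 -> ACC=11
Event 23 (INT 0): INT 0 arrives: push (IRQ0, PC=1), enter IRQ0 at PC=0 (depth now 2)
Event 24 (EXEC): [IRQ0] PC=0: INC 4 -> ACC=15
Event 25 (EXEC): [IRQ0] PC=1: DEC 2 -> ACC=13
Event 26 (EXEC): [IRQ0] PC=2: IRET -> resume IRQ0 at PC=1 (depth now 1)
Event 27 (EXEC): [IRQ0] PC=1: DEC 2 -> ACC=11
Event 28 (EXEC): [IRQ0] PC=2: IRET -> resume MAIN at PC=4 (depth now 0)
Event 29 (EXEC): [MAIN] PC=4: NOP
Event 30 (EXEC): [MAIN] PC=5: HALT

Answer: 11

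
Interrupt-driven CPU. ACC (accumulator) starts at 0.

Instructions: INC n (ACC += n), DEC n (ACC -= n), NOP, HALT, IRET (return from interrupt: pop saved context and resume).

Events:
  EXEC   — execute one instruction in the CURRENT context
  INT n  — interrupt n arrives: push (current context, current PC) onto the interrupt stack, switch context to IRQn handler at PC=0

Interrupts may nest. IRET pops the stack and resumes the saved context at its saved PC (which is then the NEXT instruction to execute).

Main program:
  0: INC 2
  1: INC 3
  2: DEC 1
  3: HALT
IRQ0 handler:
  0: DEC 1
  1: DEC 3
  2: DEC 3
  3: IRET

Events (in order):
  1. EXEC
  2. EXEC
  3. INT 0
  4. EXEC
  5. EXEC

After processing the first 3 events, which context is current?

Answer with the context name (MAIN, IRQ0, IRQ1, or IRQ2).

Answer: IRQ0

Derivation:
Event 1 (EXEC): [MAIN] PC=0: INC 2 -> ACC=2
Event 2 (EXEC): [MAIN] PC=1: INC 3 -> ACC=5
Event 3 (INT 0): INT 0 arrives: push (MAIN, PC=2), enter IRQ0 at PC=0 (depth now 1)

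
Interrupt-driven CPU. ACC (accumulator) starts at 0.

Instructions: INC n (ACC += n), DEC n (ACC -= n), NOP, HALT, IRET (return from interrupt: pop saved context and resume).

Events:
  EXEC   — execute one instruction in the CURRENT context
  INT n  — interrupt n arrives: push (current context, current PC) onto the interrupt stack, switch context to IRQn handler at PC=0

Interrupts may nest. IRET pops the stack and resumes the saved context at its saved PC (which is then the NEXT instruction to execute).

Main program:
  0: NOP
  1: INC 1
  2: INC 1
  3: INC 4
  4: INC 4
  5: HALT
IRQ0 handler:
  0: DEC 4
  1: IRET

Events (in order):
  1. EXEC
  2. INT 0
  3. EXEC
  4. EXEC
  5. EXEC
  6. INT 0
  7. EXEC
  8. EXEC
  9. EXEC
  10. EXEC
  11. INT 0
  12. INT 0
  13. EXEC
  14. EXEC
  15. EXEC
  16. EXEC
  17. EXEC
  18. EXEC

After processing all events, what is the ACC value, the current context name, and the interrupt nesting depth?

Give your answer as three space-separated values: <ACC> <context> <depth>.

Event 1 (EXEC): [MAIN] PC=0: NOP
Event 2 (INT 0): INT 0 arrives: push (MAIN, PC=1), enter IRQ0 at PC=0 (depth now 1)
Event 3 (EXEC): [IRQ0] PC=0: DEC 4 -> ACC=-4
Event 4 (EXEC): [IRQ0] PC=1: IRET -> resume MAIN at PC=1 (depth now 0)
Event 5 (EXEC): [MAIN] PC=1: INC 1 -> ACC=-3
Event 6 (INT 0): INT 0 arrives: push (MAIN, PC=2), enter IRQ0 at PC=0 (depth now 1)
Event 7 (EXEC): [IRQ0] PC=0: DEC 4 -> ACC=-7
Event 8 (EXEC): [IRQ0] PC=1: IRET -> resume MAIN at PC=2 (depth now 0)
Event 9 (EXEC): [MAIN] PC=2: INC 1 -> ACC=-6
Event 10 (EXEC): [MAIN] PC=3: INC 4 -> ACC=-2
Event 11 (INT 0): INT 0 arrives: push (MAIN, PC=4), enter IRQ0 at PC=0 (depth now 1)
Event 12 (INT 0): INT 0 arrives: push (IRQ0, PC=0), enter IRQ0 at PC=0 (depth now 2)
Event 13 (EXEC): [IRQ0] PC=0: DEC 4 -> ACC=-6
Event 14 (EXEC): [IRQ0] PC=1: IRET -> resume IRQ0 at PC=0 (depth now 1)
Event 15 (EXEC): [IRQ0] PC=0: DEC 4 -> ACC=-10
Event 16 (EXEC): [IRQ0] PC=1: IRET -> resume MAIN at PC=4 (depth now 0)
Event 17 (EXEC): [MAIN] PC=4: INC 4 -> ACC=-6
Event 18 (EXEC): [MAIN] PC=5: HALT

Answer: -6 MAIN 0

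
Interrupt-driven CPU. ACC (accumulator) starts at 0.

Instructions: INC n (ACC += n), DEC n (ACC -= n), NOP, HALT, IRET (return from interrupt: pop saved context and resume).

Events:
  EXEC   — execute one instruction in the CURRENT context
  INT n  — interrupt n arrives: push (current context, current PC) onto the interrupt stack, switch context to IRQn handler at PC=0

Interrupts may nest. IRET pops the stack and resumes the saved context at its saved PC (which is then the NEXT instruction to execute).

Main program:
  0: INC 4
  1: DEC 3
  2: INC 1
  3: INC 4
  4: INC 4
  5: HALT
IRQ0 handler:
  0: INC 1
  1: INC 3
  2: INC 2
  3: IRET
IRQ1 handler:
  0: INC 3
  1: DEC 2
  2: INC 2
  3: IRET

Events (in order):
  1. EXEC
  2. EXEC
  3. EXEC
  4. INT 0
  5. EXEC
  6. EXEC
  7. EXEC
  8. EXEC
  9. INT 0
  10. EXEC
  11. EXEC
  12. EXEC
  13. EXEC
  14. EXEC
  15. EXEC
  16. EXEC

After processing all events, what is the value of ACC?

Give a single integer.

Answer: 22

Derivation:
Event 1 (EXEC): [MAIN] PC=0: INC 4 -> ACC=4
Event 2 (EXEC): [MAIN] PC=1: DEC 3 -> ACC=1
Event 3 (EXEC): [MAIN] PC=2: INC 1 -> ACC=2
Event 4 (INT 0): INT 0 arrives: push (MAIN, PC=3), enter IRQ0 at PC=0 (depth now 1)
Event 5 (EXEC): [IRQ0] PC=0: INC 1 -> ACC=3
Event 6 (EXEC): [IRQ0] PC=1: INC 3 -> ACC=6
Event 7 (EXEC): [IRQ0] PC=2: INC 2 -> ACC=8
Event 8 (EXEC): [IRQ0] PC=3: IRET -> resume MAIN at PC=3 (depth now 0)
Event 9 (INT 0): INT 0 arrives: push (MAIN, PC=3), enter IRQ0 at PC=0 (depth now 1)
Event 10 (EXEC): [IRQ0] PC=0: INC 1 -> ACC=9
Event 11 (EXEC): [IRQ0] PC=1: INC 3 -> ACC=12
Event 12 (EXEC): [IRQ0] PC=2: INC 2 -> ACC=14
Event 13 (EXEC): [IRQ0] PC=3: IRET -> resume MAIN at PC=3 (depth now 0)
Event 14 (EXEC): [MAIN] PC=3: INC 4 -> ACC=18
Event 15 (EXEC): [MAIN] PC=4: INC 4 -> ACC=22
Event 16 (EXEC): [MAIN] PC=5: HALT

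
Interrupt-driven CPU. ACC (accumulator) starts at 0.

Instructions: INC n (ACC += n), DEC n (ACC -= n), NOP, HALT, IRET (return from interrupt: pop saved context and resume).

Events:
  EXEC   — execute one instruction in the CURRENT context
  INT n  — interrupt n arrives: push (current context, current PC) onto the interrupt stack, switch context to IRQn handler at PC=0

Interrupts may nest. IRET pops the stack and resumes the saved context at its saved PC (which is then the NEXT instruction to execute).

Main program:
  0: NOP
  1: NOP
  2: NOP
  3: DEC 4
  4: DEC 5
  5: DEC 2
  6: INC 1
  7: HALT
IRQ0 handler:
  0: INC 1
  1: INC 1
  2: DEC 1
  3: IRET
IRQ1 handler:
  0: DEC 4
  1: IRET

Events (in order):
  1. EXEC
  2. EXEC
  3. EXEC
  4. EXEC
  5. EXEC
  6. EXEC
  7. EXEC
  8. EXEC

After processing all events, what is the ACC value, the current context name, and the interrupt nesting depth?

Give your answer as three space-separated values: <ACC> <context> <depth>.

Event 1 (EXEC): [MAIN] PC=0: NOP
Event 2 (EXEC): [MAIN] PC=1: NOP
Event 3 (EXEC): [MAIN] PC=2: NOP
Event 4 (EXEC): [MAIN] PC=3: DEC 4 -> ACC=-4
Event 5 (EXEC): [MAIN] PC=4: DEC 5 -> ACC=-9
Event 6 (EXEC): [MAIN] PC=5: DEC 2 -> ACC=-11
Event 7 (EXEC): [MAIN] PC=6: INC 1 -> ACC=-10
Event 8 (EXEC): [MAIN] PC=7: HALT

Answer: -10 MAIN 0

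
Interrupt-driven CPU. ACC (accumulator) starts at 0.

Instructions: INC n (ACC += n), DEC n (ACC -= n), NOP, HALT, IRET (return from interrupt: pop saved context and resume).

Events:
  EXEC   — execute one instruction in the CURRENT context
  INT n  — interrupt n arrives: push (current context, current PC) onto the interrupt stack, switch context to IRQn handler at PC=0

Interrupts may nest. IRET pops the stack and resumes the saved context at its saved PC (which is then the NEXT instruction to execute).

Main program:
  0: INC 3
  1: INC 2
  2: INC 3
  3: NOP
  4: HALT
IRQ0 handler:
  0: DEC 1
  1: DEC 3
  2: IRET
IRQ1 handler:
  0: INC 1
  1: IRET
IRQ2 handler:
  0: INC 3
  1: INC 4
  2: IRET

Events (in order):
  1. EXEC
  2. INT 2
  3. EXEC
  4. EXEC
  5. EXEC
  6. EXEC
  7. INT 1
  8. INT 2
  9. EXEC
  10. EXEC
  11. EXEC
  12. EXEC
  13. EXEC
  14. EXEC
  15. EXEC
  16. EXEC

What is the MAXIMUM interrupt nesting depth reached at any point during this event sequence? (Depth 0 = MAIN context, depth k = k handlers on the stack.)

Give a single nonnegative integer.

Event 1 (EXEC): [MAIN] PC=0: INC 3 -> ACC=3 [depth=0]
Event 2 (INT 2): INT 2 arrives: push (MAIN, PC=1), enter IRQ2 at PC=0 (depth now 1) [depth=1]
Event 3 (EXEC): [IRQ2] PC=0: INC 3 -> ACC=6 [depth=1]
Event 4 (EXEC): [IRQ2] PC=1: INC 4 -> ACC=10 [depth=1]
Event 5 (EXEC): [IRQ2] PC=2: IRET -> resume MAIN at PC=1 (depth now 0) [depth=0]
Event 6 (EXEC): [MAIN] PC=1: INC 2 -> ACC=12 [depth=0]
Event 7 (INT 1): INT 1 arrives: push (MAIN, PC=2), enter IRQ1 at PC=0 (depth now 1) [depth=1]
Event 8 (INT 2): INT 2 arrives: push (IRQ1, PC=0), enter IRQ2 at PC=0 (depth now 2) [depth=2]
Event 9 (EXEC): [IRQ2] PC=0: INC 3 -> ACC=15 [depth=2]
Event 10 (EXEC): [IRQ2] PC=1: INC 4 -> ACC=19 [depth=2]
Event 11 (EXEC): [IRQ2] PC=2: IRET -> resume IRQ1 at PC=0 (depth now 1) [depth=1]
Event 12 (EXEC): [IRQ1] PC=0: INC 1 -> ACC=20 [depth=1]
Event 13 (EXEC): [IRQ1] PC=1: IRET -> resume MAIN at PC=2 (depth now 0) [depth=0]
Event 14 (EXEC): [MAIN] PC=2: INC 3 -> ACC=23 [depth=0]
Event 15 (EXEC): [MAIN] PC=3: NOP [depth=0]
Event 16 (EXEC): [MAIN] PC=4: HALT [depth=0]
Max depth observed: 2

Answer: 2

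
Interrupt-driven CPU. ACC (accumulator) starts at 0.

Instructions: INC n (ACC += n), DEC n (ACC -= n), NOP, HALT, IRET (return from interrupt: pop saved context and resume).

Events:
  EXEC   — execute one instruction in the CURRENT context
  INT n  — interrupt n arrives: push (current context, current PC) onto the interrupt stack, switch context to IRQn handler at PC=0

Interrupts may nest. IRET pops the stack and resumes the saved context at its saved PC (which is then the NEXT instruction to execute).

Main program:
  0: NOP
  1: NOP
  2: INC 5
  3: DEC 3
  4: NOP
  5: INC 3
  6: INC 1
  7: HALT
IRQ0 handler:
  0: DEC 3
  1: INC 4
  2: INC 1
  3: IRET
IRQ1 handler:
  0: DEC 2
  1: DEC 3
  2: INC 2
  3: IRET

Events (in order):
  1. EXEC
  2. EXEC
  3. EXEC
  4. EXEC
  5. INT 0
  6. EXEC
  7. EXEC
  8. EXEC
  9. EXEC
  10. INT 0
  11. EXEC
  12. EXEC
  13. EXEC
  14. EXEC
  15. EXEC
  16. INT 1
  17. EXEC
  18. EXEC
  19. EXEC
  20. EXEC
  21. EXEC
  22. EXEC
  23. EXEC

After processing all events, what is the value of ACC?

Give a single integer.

Answer: 7

Derivation:
Event 1 (EXEC): [MAIN] PC=0: NOP
Event 2 (EXEC): [MAIN] PC=1: NOP
Event 3 (EXEC): [MAIN] PC=2: INC 5 -> ACC=5
Event 4 (EXEC): [MAIN] PC=3: DEC 3 -> ACC=2
Event 5 (INT 0): INT 0 arrives: push (MAIN, PC=4), enter IRQ0 at PC=0 (depth now 1)
Event 6 (EXEC): [IRQ0] PC=0: DEC 3 -> ACC=-1
Event 7 (EXEC): [IRQ0] PC=1: INC 4 -> ACC=3
Event 8 (EXEC): [IRQ0] PC=2: INC 1 -> ACC=4
Event 9 (EXEC): [IRQ0] PC=3: IRET -> resume MAIN at PC=4 (depth now 0)
Event 10 (INT 0): INT 0 arrives: push (MAIN, PC=4), enter IRQ0 at PC=0 (depth now 1)
Event 11 (EXEC): [IRQ0] PC=0: DEC 3 -> ACC=1
Event 12 (EXEC): [IRQ0] PC=1: INC 4 -> ACC=5
Event 13 (EXEC): [IRQ0] PC=2: INC 1 -> ACC=6
Event 14 (EXEC): [IRQ0] PC=3: IRET -> resume MAIN at PC=4 (depth now 0)
Event 15 (EXEC): [MAIN] PC=4: NOP
Event 16 (INT 1): INT 1 arrives: push (MAIN, PC=5), enter IRQ1 at PC=0 (depth now 1)
Event 17 (EXEC): [IRQ1] PC=0: DEC 2 -> ACC=4
Event 18 (EXEC): [IRQ1] PC=1: DEC 3 -> ACC=1
Event 19 (EXEC): [IRQ1] PC=2: INC 2 -> ACC=3
Event 20 (EXEC): [IRQ1] PC=3: IRET -> resume MAIN at PC=5 (depth now 0)
Event 21 (EXEC): [MAIN] PC=5: INC 3 -> ACC=6
Event 22 (EXEC): [MAIN] PC=6: INC 1 -> ACC=7
Event 23 (EXEC): [MAIN] PC=7: HALT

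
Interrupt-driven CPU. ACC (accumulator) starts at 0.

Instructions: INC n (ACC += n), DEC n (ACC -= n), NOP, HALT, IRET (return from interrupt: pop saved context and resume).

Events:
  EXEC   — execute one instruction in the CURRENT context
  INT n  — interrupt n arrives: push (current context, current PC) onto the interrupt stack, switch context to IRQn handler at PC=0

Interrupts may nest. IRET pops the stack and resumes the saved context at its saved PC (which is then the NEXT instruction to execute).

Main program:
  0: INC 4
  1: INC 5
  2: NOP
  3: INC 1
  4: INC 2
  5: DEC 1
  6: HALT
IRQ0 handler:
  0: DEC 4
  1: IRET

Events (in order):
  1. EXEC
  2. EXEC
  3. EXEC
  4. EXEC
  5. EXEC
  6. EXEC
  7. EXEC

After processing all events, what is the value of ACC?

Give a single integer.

Event 1 (EXEC): [MAIN] PC=0: INC 4 -> ACC=4
Event 2 (EXEC): [MAIN] PC=1: INC 5 -> ACC=9
Event 3 (EXEC): [MAIN] PC=2: NOP
Event 4 (EXEC): [MAIN] PC=3: INC 1 -> ACC=10
Event 5 (EXEC): [MAIN] PC=4: INC 2 -> ACC=12
Event 6 (EXEC): [MAIN] PC=5: DEC 1 -> ACC=11
Event 7 (EXEC): [MAIN] PC=6: HALT

Answer: 11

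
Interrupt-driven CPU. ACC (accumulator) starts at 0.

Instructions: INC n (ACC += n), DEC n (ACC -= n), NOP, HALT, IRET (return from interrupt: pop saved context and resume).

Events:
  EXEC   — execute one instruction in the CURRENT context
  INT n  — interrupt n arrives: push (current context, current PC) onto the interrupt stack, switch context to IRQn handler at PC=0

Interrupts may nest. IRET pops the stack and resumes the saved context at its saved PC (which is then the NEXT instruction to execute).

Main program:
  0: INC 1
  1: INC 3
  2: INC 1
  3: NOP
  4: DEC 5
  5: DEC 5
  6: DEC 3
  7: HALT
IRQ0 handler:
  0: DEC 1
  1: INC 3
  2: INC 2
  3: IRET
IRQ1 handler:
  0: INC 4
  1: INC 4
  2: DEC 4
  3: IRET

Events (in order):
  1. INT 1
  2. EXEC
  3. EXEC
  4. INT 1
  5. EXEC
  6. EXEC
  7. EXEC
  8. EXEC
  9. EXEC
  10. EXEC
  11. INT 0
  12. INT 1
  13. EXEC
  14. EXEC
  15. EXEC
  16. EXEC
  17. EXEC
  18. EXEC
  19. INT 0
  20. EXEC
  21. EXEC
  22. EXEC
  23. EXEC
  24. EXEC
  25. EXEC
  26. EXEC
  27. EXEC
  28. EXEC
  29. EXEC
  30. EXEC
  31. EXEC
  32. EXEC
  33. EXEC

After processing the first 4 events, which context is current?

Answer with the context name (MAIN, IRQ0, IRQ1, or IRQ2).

Event 1 (INT 1): INT 1 arrives: push (MAIN, PC=0), enter IRQ1 at PC=0 (depth now 1)
Event 2 (EXEC): [IRQ1] PC=0: INC 4 -> ACC=4
Event 3 (EXEC): [IRQ1] PC=1: INC 4 -> ACC=8
Event 4 (INT 1): INT 1 arrives: push (IRQ1, PC=2), enter IRQ1 at PC=0 (depth now 2)

Answer: IRQ1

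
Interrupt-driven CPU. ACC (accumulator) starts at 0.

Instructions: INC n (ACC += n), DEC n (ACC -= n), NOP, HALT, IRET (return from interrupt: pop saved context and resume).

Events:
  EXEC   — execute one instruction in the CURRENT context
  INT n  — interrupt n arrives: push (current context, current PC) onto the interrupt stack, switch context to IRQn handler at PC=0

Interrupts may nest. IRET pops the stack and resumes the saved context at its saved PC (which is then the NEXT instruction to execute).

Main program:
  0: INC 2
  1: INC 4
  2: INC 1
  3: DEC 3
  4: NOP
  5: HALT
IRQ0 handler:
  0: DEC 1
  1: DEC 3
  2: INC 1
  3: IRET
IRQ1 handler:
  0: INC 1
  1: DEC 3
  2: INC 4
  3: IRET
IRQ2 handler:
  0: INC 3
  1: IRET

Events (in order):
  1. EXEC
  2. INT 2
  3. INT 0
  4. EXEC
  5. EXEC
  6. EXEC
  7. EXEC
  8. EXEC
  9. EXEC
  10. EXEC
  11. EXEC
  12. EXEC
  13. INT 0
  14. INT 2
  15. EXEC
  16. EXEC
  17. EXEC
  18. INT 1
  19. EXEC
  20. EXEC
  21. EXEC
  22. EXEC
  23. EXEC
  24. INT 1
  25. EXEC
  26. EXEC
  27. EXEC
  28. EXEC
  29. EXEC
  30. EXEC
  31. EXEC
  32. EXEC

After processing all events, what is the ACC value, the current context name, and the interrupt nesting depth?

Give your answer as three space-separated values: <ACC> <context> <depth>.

Answer: 8 MAIN 0

Derivation:
Event 1 (EXEC): [MAIN] PC=0: INC 2 -> ACC=2
Event 2 (INT 2): INT 2 arrives: push (MAIN, PC=1), enter IRQ2 at PC=0 (depth now 1)
Event 3 (INT 0): INT 0 arrives: push (IRQ2, PC=0), enter IRQ0 at PC=0 (depth now 2)
Event 4 (EXEC): [IRQ0] PC=0: DEC 1 -> ACC=1
Event 5 (EXEC): [IRQ0] PC=1: DEC 3 -> ACC=-2
Event 6 (EXEC): [IRQ0] PC=2: INC 1 -> ACC=-1
Event 7 (EXEC): [IRQ0] PC=3: IRET -> resume IRQ2 at PC=0 (depth now 1)
Event 8 (EXEC): [IRQ2] PC=0: INC 3 -> ACC=2
Event 9 (EXEC): [IRQ2] PC=1: IRET -> resume MAIN at PC=1 (depth now 0)
Event 10 (EXEC): [MAIN] PC=1: INC 4 -> ACC=6
Event 11 (EXEC): [MAIN] PC=2: INC 1 -> ACC=7
Event 12 (EXEC): [MAIN] PC=3: DEC 3 -> ACC=4
Event 13 (INT 0): INT 0 arrives: push (MAIN, PC=4), enter IRQ0 at PC=0 (depth now 1)
Event 14 (INT 2): INT 2 arrives: push (IRQ0, PC=0), enter IRQ2 at PC=0 (depth now 2)
Event 15 (EXEC): [IRQ2] PC=0: INC 3 -> ACC=7
Event 16 (EXEC): [IRQ2] PC=1: IRET -> resume IRQ0 at PC=0 (depth now 1)
Event 17 (EXEC): [IRQ0] PC=0: DEC 1 -> ACC=6
Event 18 (INT 1): INT 1 arrives: push (IRQ0, PC=1), enter IRQ1 at PC=0 (depth now 2)
Event 19 (EXEC): [IRQ1] PC=0: INC 1 -> ACC=7
Event 20 (EXEC): [IRQ1] PC=1: DEC 3 -> ACC=4
Event 21 (EXEC): [IRQ1] PC=2: INC 4 -> ACC=8
Event 22 (EXEC): [IRQ1] PC=3: IRET -> resume IRQ0 at PC=1 (depth now 1)
Event 23 (EXEC): [IRQ0] PC=1: DEC 3 -> ACC=5
Event 24 (INT 1): INT 1 arrives: push (IRQ0, PC=2), enter IRQ1 at PC=0 (depth now 2)
Event 25 (EXEC): [IRQ1] PC=0: INC 1 -> ACC=6
Event 26 (EXEC): [IRQ1] PC=1: DEC 3 -> ACC=3
Event 27 (EXEC): [IRQ1] PC=2: INC 4 -> ACC=7
Event 28 (EXEC): [IRQ1] PC=3: IRET -> resume IRQ0 at PC=2 (depth now 1)
Event 29 (EXEC): [IRQ0] PC=2: INC 1 -> ACC=8
Event 30 (EXEC): [IRQ0] PC=3: IRET -> resume MAIN at PC=4 (depth now 0)
Event 31 (EXEC): [MAIN] PC=4: NOP
Event 32 (EXEC): [MAIN] PC=5: HALT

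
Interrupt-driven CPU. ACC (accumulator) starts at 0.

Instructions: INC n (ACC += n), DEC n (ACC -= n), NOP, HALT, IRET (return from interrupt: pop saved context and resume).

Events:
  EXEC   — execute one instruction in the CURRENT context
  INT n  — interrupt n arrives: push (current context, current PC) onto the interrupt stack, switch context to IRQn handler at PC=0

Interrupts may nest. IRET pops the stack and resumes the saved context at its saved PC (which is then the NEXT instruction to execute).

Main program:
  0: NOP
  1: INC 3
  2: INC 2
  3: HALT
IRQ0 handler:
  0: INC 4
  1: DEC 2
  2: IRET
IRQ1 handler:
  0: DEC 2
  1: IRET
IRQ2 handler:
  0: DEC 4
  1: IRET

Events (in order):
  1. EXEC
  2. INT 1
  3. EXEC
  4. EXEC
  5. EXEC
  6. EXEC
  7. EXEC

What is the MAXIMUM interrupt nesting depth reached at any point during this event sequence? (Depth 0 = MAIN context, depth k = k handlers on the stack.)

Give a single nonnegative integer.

Event 1 (EXEC): [MAIN] PC=0: NOP [depth=0]
Event 2 (INT 1): INT 1 arrives: push (MAIN, PC=1), enter IRQ1 at PC=0 (depth now 1) [depth=1]
Event 3 (EXEC): [IRQ1] PC=0: DEC 2 -> ACC=-2 [depth=1]
Event 4 (EXEC): [IRQ1] PC=1: IRET -> resume MAIN at PC=1 (depth now 0) [depth=0]
Event 5 (EXEC): [MAIN] PC=1: INC 3 -> ACC=1 [depth=0]
Event 6 (EXEC): [MAIN] PC=2: INC 2 -> ACC=3 [depth=0]
Event 7 (EXEC): [MAIN] PC=3: HALT [depth=0]
Max depth observed: 1

Answer: 1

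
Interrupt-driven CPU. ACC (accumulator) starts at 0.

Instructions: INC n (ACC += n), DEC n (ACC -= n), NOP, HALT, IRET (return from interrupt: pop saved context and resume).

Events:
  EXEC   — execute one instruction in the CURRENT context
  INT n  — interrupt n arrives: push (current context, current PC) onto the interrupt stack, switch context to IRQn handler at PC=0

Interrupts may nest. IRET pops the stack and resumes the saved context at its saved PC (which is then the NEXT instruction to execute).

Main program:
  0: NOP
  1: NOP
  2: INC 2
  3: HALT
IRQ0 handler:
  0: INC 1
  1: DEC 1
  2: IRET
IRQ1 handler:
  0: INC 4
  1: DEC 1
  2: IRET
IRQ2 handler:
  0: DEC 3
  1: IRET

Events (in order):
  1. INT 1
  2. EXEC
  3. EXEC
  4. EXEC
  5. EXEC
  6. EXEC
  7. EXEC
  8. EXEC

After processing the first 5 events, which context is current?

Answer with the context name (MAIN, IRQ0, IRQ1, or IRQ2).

Answer: MAIN

Derivation:
Event 1 (INT 1): INT 1 arrives: push (MAIN, PC=0), enter IRQ1 at PC=0 (depth now 1)
Event 2 (EXEC): [IRQ1] PC=0: INC 4 -> ACC=4
Event 3 (EXEC): [IRQ1] PC=1: DEC 1 -> ACC=3
Event 4 (EXEC): [IRQ1] PC=2: IRET -> resume MAIN at PC=0 (depth now 0)
Event 5 (EXEC): [MAIN] PC=0: NOP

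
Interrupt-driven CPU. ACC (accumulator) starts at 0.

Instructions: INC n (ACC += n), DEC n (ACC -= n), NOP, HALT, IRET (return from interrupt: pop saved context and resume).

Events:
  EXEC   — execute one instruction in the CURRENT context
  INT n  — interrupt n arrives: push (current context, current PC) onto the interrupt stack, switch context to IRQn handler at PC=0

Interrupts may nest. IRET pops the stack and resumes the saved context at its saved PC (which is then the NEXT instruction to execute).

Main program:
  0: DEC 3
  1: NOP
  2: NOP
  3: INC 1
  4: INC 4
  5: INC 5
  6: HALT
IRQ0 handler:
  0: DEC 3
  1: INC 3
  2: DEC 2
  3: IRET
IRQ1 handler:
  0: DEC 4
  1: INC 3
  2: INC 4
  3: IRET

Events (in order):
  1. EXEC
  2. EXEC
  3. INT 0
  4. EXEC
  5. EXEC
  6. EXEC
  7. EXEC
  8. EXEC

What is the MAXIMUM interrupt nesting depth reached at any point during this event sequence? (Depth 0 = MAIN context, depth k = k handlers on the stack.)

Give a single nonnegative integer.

Answer: 1

Derivation:
Event 1 (EXEC): [MAIN] PC=0: DEC 3 -> ACC=-3 [depth=0]
Event 2 (EXEC): [MAIN] PC=1: NOP [depth=0]
Event 3 (INT 0): INT 0 arrives: push (MAIN, PC=2), enter IRQ0 at PC=0 (depth now 1) [depth=1]
Event 4 (EXEC): [IRQ0] PC=0: DEC 3 -> ACC=-6 [depth=1]
Event 5 (EXEC): [IRQ0] PC=1: INC 3 -> ACC=-3 [depth=1]
Event 6 (EXEC): [IRQ0] PC=2: DEC 2 -> ACC=-5 [depth=1]
Event 7 (EXEC): [IRQ0] PC=3: IRET -> resume MAIN at PC=2 (depth now 0) [depth=0]
Event 8 (EXEC): [MAIN] PC=2: NOP [depth=0]
Max depth observed: 1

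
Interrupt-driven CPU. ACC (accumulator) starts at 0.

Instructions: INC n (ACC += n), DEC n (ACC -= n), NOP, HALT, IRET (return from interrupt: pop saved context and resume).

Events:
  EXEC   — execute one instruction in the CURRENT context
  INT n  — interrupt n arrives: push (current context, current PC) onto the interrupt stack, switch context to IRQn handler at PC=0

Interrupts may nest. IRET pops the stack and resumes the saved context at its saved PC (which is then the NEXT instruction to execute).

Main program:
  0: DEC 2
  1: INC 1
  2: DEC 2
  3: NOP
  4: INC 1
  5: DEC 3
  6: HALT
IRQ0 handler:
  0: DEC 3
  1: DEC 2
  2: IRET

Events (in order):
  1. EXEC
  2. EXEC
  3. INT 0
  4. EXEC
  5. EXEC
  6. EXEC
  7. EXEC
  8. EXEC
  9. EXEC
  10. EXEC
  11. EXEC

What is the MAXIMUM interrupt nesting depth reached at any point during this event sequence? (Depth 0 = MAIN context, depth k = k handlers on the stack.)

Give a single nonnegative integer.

Answer: 1

Derivation:
Event 1 (EXEC): [MAIN] PC=0: DEC 2 -> ACC=-2 [depth=0]
Event 2 (EXEC): [MAIN] PC=1: INC 1 -> ACC=-1 [depth=0]
Event 3 (INT 0): INT 0 arrives: push (MAIN, PC=2), enter IRQ0 at PC=0 (depth now 1) [depth=1]
Event 4 (EXEC): [IRQ0] PC=0: DEC 3 -> ACC=-4 [depth=1]
Event 5 (EXEC): [IRQ0] PC=1: DEC 2 -> ACC=-6 [depth=1]
Event 6 (EXEC): [IRQ0] PC=2: IRET -> resume MAIN at PC=2 (depth now 0) [depth=0]
Event 7 (EXEC): [MAIN] PC=2: DEC 2 -> ACC=-8 [depth=0]
Event 8 (EXEC): [MAIN] PC=3: NOP [depth=0]
Event 9 (EXEC): [MAIN] PC=4: INC 1 -> ACC=-7 [depth=0]
Event 10 (EXEC): [MAIN] PC=5: DEC 3 -> ACC=-10 [depth=0]
Event 11 (EXEC): [MAIN] PC=6: HALT [depth=0]
Max depth observed: 1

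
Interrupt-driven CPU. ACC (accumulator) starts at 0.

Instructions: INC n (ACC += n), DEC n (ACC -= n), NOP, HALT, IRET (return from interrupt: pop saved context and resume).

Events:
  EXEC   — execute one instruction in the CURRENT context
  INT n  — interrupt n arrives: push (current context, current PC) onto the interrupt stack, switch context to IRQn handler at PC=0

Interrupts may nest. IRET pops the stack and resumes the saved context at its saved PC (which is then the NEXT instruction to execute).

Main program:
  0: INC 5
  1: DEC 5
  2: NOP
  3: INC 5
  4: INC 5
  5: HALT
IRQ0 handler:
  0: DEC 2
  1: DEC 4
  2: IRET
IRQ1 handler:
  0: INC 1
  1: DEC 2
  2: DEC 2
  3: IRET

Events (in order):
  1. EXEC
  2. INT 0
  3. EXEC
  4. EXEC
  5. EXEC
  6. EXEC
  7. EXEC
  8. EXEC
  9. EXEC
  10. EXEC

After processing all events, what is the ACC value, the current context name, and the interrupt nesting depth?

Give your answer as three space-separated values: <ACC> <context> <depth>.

Event 1 (EXEC): [MAIN] PC=0: INC 5 -> ACC=5
Event 2 (INT 0): INT 0 arrives: push (MAIN, PC=1), enter IRQ0 at PC=0 (depth now 1)
Event 3 (EXEC): [IRQ0] PC=0: DEC 2 -> ACC=3
Event 4 (EXEC): [IRQ0] PC=1: DEC 4 -> ACC=-1
Event 5 (EXEC): [IRQ0] PC=2: IRET -> resume MAIN at PC=1 (depth now 0)
Event 6 (EXEC): [MAIN] PC=1: DEC 5 -> ACC=-6
Event 7 (EXEC): [MAIN] PC=2: NOP
Event 8 (EXEC): [MAIN] PC=3: INC 5 -> ACC=-1
Event 9 (EXEC): [MAIN] PC=4: INC 5 -> ACC=4
Event 10 (EXEC): [MAIN] PC=5: HALT

Answer: 4 MAIN 0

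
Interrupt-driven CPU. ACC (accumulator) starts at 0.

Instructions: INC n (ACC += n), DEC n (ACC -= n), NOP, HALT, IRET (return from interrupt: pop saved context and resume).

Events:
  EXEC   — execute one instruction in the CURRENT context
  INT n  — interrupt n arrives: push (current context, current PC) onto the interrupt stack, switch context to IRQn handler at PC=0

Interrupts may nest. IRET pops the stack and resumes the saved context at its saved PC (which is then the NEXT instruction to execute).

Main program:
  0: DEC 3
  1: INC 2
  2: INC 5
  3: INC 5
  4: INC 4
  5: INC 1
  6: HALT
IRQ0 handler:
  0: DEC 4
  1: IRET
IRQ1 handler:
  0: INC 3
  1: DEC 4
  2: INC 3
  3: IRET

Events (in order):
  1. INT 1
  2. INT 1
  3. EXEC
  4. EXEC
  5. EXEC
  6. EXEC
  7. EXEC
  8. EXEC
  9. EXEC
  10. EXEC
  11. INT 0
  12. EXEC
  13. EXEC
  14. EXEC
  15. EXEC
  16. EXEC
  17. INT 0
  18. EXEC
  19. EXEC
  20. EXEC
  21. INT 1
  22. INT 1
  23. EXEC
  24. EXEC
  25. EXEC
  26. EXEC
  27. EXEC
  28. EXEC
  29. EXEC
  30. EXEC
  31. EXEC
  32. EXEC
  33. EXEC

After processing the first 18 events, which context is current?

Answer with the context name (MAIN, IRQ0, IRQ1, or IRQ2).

Answer: IRQ0

Derivation:
Event 1 (INT 1): INT 1 arrives: push (MAIN, PC=0), enter IRQ1 at PC=0 (depth now 1)
Event 2 (INT 1): INT 1 arrives: push (IRQ1, PC=0), enter IRQ1 at PC=0 (depth now 2)
Event 3 (EXEC): [IRQ1] PC=0: INC 3 -> ACC=3
Event 4 (EXEC): [IRQ1] PC=1: DEC 4 -> ACC=-1
Event 5 (EXEC): [IRQ1] PC=2: INC 3 -> ACC=2
Event 6 (EXEC): [IRQ1] PC=3: IRET -> resume IRQ1 at PC=0 (depth now 1)
Event 7 (EXEC): [IRQ1] PC=0: INC 3 -> ACC=5
Event 8 (EXEC): [IRQ1] PC=1: DEC 4 -> ACC=1
Event 9 (EXEC): [IRQ1] PC=2: INC 3 -> ACC=4
Event 10 (EXEC): [IRQ1] PC=3: IRET -> resume MAIN at PC=0 (depth now 0)
Event 11 (INT 0): INT 0 arrives: push (MAIN, PC=0), enter IRQ0 at PC=0 (depth now 1)
Event 12 (EXEC): [IRQ0] PC=0: DEC 4 -> ACC=0
Event 13 (EXEC): [IRQ0] PC=1: IRET -> resume MAIN at PC=0 (depth now 0)
Event 14 (EXEC): [MAIN] PC=0: DEC 3 -> ACC=-3
Event 15 (EXEC): [MAIN] PC=1: INC 2 -> ACC=-1
Event 16 (EXEC): [MAIN] PC=2: INC 5 -> ACC=4
Event 17 (INT 0): INT 0 arrives: push (MAIN, PC=3), enter IRQ0 at PC=0 (depth now 1)
Event 18 (EXEC): [IRQ0] PC=0: DEC 4 -> ACC=0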